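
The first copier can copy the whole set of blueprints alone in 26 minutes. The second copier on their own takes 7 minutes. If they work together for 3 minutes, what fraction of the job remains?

83/182

Combined rate: 1/26 + 1/7 = (7 + 26)/182 = 33/182 per minute.
In 3 minutes they complete 3·33/182 = 99/182 of the job.
So 83/182 remains.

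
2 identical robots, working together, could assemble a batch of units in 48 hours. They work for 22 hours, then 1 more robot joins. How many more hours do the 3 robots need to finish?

52/3 hours

One robot does 1/96 of the job per hour.
After 22 hours with 2 robots, 11/24 is done (13/24 left).
With 3 robots the rate is 3/96 = 1/32, so the rest takes 13/24 ÷ 1/32 = 52/3 hours.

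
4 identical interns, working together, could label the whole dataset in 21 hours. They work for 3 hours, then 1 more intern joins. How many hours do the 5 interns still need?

72/5 hours

One intern does 1/84 of the job per hour.
After 3 hours with 4 interns, 1/7 is done (6/7 left).
With 5 interns the rate is 5/84, so the rest takes 6/7 ÷ 5/84 = 72/5 hours.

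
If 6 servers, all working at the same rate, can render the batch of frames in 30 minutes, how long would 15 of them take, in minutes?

Total work is 6·30 = 180 server-minutes.
With 15 servers: 180/15 = 12 minutes.

12 minutes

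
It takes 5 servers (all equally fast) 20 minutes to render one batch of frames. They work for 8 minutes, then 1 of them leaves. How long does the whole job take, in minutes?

23 minutes

One server does 1/100 of the job per minute.
After 8 minutes with 5 servers, 2/5 is done (3/5 left).
With 4 servers the rate is 4/100 = 1/25, so the rest takes 3/5 ÷ 1/25 = 15 minutes.
Total = 8 + 15 = 23 minutes.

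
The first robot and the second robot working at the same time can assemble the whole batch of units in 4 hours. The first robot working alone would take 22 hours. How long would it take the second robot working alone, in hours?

44/9 hours

Combined rate is 1/4 per hour.
Known contribution: 1/22 per hour.
So the second robot's rate is 1/4 − 1/22 = 9/44, meaning 44/9 hours alone.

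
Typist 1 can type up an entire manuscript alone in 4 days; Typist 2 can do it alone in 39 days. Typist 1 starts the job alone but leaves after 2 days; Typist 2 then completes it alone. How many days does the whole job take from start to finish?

43/2 days

In 2 days Typist 1 does 2/4 = 1/2 of the job, leaving 1/2.
Typist 2 works at 1/39 per day, so finishing takes 1/2 ÷ 1/39 = 39/2 days.
Total time = 2 + 39/2 = 43/2 days.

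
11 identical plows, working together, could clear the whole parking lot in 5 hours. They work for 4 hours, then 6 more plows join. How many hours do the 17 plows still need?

11/17 hours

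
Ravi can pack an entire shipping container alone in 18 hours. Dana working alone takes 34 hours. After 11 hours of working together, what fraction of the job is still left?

10/153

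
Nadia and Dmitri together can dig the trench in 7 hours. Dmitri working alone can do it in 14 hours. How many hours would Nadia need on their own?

14 hours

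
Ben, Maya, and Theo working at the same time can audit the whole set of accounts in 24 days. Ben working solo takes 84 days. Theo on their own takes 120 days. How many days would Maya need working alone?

140/3 days

Combined rate is 1/24 per day.
Known contribution: 1/84 + 1/120 = (10 + 7)/840 = 17/840 per day.
So Maya's rate is 1/24 − 17/840 = 3/140, meaning 140/3 days alone.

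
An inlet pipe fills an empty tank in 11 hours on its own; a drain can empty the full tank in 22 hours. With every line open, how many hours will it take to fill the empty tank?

Net rate = 1/11 − 1/22 = (2 − 1)/22 = 1/22 per hour.
Filling time = 1 ÷ (1/22) = 22 hours.

22 hours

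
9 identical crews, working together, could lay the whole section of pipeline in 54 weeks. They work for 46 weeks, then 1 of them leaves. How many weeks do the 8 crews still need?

9 weeks

One crew does 1/486 of the job per week.
After 46 weeks with 9 crews, 23/27 is done (4/27 left).
With 8 crews the rate is 8/486 = 4/243, so the rest takes 4/27 ÷ 4/243 = 9 weeks.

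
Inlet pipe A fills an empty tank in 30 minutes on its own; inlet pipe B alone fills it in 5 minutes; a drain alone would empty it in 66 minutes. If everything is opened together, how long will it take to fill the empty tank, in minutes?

55/12 minutes

Net rate = 1/30 + 1/5 − 1/66 = (11 + 66 − 5)/330 = 72/330 = 12/55 per minute.
Filling time = 1 ÷ (12/55) = 55/12 minutes.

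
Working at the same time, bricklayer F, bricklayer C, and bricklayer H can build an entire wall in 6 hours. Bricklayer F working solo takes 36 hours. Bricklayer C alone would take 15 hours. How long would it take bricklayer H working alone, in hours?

180/13 hours

Combined rate is 1/6 per hour.
Known contribution: 1/36 + 1/15 = (5 + 12)/180 = 17/180 per hour.
So bricklayer H's rate is 1/6 − 17/180 = 13/180, meaning 180/13 hours alone.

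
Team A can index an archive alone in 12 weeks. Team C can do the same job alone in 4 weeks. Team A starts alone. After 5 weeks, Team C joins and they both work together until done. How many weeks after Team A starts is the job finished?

In the first 5 weeks Team A alone does 5/12 of the job, leaving 7/12.
Once everyone is working, combined rate: 1/12 + 1/4 = (1 + 3)/12 = 4/12 = 1/3 per week.
Remaining 7/12 at 1/3 per week takes 7/4 weeks.
Total from the start = 5 + 7/4 = 27/4 weeks.

27/4 weeks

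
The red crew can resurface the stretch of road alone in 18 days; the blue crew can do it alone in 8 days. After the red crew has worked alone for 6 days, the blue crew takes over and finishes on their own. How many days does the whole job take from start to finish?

34/3 days

In 6 days the red crew does 6/18 = 1/3 of the job, leaving 2/3.
The blue crew works at 1/8 per day, so finishing takes 2/3 ÷ 1/8 = 16/3 days.
Total time = 6 + 16/3 = 34/3 days.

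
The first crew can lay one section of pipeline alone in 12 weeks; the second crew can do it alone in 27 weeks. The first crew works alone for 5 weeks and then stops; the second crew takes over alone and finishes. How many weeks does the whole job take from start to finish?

In 5 weeks the first crew does 5/12 of the job, leaving 7/12.
The second crew works at 1/27 per week, so finishing takes 7/12 ÷ 1/27 = 63/4 weeks.
Total time = 5 + 63/4 = 83/4 weeks.

83/4 weeks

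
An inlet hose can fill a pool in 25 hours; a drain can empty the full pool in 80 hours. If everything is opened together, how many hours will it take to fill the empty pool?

400/11 hours

Net rate = 1/25 − 1/80 = (16 − 5)/400 = 11/400 per hour.
Filling time = 1 ÷ (11/400) = 400/11 hours.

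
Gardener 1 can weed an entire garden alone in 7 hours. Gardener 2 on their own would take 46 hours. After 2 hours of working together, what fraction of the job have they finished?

Combined rate: 1/7 + 1/46 = (46 + 7)/322 = 53/322 per hour.
In 2 hours they complete 2·53/322 = 53/161 of the job.

53/161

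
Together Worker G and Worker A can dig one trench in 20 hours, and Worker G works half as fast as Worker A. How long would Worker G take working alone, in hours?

Let Worker A's rate be r; then Worker G's rate is (1/2)r, so together (1/2 + 1)r = (3/2)r = 1/20.
Thus r = 1/30 per hour.
Worker A alone: 30 hours; Worker G alone: 60 hours.

60 hours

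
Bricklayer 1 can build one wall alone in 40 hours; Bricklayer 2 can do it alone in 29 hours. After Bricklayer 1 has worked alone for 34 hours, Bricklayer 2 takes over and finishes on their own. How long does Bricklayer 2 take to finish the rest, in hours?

87/20 hours

In 34 hours Bricklayer 1 does 34/40 = 17/20 of the job, leaving 3/20.
Bricklayer 2 works at 1/29 per hour, so finishing takes 3/20 ÷ 1/29 = 87/20 hours.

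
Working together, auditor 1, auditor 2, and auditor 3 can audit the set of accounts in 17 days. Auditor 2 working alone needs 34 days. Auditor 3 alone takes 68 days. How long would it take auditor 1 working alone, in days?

Combined rate is 1/17 per day.
Known contribution: 1/34 + 1/68 = (2 + 1)/68 = 3/68 per day.
So auditor 1's rate is 1/17 − 3/68 = 1/68, meaning 68 days alone.

68 days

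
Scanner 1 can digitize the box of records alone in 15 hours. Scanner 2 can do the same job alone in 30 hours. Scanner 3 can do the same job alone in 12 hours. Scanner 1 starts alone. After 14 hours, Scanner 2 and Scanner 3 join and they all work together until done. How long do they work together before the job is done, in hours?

4/11 hours

In the first 14 hours Scanner 1 alone does 14/15 of the job, leaving 1/15.
Once everyone is working, combined rate: 1/15 + 1/30 + 1/12 = (4 + 2 + 5)/60 = 11/60 per hour.
Remaining 1/15 at 11/60 per hour takes 4/11 hours.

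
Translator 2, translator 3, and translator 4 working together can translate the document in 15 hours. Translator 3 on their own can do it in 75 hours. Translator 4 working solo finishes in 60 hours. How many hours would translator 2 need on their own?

Combined rate is 1/15 per hour.
Known contribution: 1/75 + 1/60 = (4 + 5)/300 = 9/300 = 3/100 per hour.
So translator 2's rate is 1/15 − 3/100 = 11/300, meaning 300/11 hours alone.

300/11 hours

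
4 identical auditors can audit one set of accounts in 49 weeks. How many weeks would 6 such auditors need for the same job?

98/3 weeks

Total work is 4·49 = 196 auditor-weeks.
With 6 auditors: 196/6 = 98/3 weeks.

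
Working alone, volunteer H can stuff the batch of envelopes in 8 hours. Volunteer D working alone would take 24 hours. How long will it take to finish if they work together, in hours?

6 hours

Combined rate: 1/8 + 1/24 = (3 + 1)/24 = 4/24 = 1/6 per hour.
Time = 1 ÷ (1/6) = 6 hours.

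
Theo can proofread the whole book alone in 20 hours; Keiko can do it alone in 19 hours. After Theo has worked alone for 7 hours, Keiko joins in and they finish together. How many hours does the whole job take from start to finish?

40/3 hours

In 7 hours Theo does 7/20 of the job, leaving 13/20.
Theo and Keiko together work at 39/380 per hour, so finishing takes 13/20 ÷ 39/380 = 19/3 hours.
Total time = 7 + 19/3 = 40/3 hours.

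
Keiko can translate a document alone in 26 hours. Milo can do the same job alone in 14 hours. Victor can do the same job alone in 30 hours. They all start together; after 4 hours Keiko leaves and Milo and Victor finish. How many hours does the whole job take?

In the first 4 hours the combined rate is 391/2730, so 782/1365 of the job is done, leaving 583/1365.
After Keiko leaves the rate is 11/105 per hour; the remaining 583/1365 takes 53/13 hours.
Total = 4 + 53/13 = 105/13 hours.

105/13 hours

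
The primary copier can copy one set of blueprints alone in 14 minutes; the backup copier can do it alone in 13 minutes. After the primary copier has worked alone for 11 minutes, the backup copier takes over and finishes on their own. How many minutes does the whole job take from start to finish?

193/14 minutes

In 11 minutes the primary copier does 11/14 of the job, leaving 3/14.
The backup copier works at 1/13 per minute, so finishing takes 3/14 ÷ 1/13 = 39/14 minutes.
Total time = 11 + 39/14 = 193/14 minutes.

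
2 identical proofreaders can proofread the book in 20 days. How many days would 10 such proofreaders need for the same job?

Total work is 2·20 = 40 proofreader-days.
With 10 proofreaders: 40/10 = 4 days.

4 days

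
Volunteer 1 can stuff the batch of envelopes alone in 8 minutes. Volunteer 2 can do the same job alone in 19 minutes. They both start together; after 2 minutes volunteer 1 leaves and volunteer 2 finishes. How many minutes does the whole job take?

In the first 2 minutes the combined rate is 27/152, so 27/76 of the job is done, leaving 49/76.
After volunteer 1 leaves the rate is 1/19 per minute; the remaining 49/76 takes 49/4 minutes.
Total = 2 + 49/4 = 57/4 minutes.

57/4 minutes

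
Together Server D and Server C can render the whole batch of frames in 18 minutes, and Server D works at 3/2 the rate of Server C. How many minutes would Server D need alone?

30 minutes

Let Server C's rate be r; then Server D's rate is (3/2)r, so together (3/2 + 1)r = (5/2)r = 1/18.
Thus r = 1/45 per minute.
Server C alone: 45 minutes; Server D alone: 30 minutes.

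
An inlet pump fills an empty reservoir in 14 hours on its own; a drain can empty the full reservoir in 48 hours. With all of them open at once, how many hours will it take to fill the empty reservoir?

Net rate = 1/14 − 1/48 = (24 − 7)/336 = 17/336 per hour.
Filling time = 1 ÷ (17/336) = 336/17 hours.

336/17 hours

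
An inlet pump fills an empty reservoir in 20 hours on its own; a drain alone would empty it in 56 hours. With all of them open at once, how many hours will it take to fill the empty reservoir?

280/9 hours

Net rate = 1/20 − 1/56 = (14 − 5)/280 = 9/280 per hour.
Filling time = 1 ÷ (9/280) = 280/9 hours.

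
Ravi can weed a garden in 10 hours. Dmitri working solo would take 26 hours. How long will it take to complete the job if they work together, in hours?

65/9 hours

Combined rate: 1/10 + 1/26 = (13 + 5)/130 = 18/130 = 9/65 per hour.
Time = 1 ÷ (9/65) = 65/9 hours.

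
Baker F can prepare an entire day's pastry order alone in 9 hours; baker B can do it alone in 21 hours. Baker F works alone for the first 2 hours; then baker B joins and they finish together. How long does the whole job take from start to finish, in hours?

69/10 hours

In 2 hours baker F does 2/9 of the job, leaving 7/9.
Baker F and baker B together work at 10/63 per hour, so finishing takes 7/9 ÷ 10/63 = 49/10 hours.
Total time = 2 + 49/10 = 69/10 hours.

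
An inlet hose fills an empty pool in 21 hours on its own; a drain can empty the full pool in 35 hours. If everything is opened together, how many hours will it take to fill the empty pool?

105/2 hours

Net rate = 1/21 − 1/35 = (5 − 3)/105 = 2/105 per hour.
Filling time = 1 ÷ (2/105) = 105/2 hours.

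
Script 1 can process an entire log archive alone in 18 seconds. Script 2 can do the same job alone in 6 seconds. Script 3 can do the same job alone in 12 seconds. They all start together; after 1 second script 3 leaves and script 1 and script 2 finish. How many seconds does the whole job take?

33/8 seconds

In the first 1 second the combined rate is 11/36, so 11/36 of the job is done, leaving 25/36.
After script 3 leaves the rate is 2/9 per second; the remaining 25/36 takes 25/8 seconds.
Total = 1 + 25/8 = 33/8 seconds.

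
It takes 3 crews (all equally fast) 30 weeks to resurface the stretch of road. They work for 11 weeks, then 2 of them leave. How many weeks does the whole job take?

One crew does 1/90 of the job per week.
After 11 weeks with 3 crews, 11/30 is done (19/30 left).
With 1 crew the rate is 1/90, so the rest takes 19/30 ÷ 1/90 = 57 weeks.
Total = 11 + 57 = 68 weeks.

68 weeks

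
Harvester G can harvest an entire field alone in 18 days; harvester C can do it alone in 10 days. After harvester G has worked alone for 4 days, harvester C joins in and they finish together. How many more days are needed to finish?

In 4 days harvester G does 4/18 = 2/9 of the job, leaving 7/9.
Harvester G and harvester C together work at 7/45 per day, so finishing takes 7/9 ÷ 7/45 = 5 days.

5 days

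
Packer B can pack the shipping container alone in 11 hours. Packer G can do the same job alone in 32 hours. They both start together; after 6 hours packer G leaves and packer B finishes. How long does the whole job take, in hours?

In the first 6 hours the combined rate is 43/352, so 129/176 of the job is done, leaving 47/176.
After packer G leaves the rate is 1/11 per hour; the remaining 47/176 takes 47/16 hours.
Total = 6 + 47/16 = 143/16 hours.

143/16 hours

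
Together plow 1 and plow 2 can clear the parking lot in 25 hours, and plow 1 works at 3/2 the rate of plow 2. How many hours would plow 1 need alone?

125/3 hours

Let plow 2's rate be r; then plow 1's rate is (3/2)r, so together (3/2 + 1)r = (5/2)r = 1/25.
Thus r = 2/125 per hour.
Plow 2 alone: 125/2 hours; plow 1 alone: 125/3 hours.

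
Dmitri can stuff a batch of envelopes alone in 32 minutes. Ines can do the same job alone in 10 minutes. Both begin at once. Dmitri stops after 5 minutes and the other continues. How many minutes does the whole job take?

135/16 minutes

In the first 5 minutes the combined rate is 21/160, so 21/32 of the job is done, leaving 11/32.
After Dmitri leaves the rate is 1/10 per minute; the remaining 11/32 takes 55/16 minutes.
Total = 5 + 55/16 = 135/16 minutes.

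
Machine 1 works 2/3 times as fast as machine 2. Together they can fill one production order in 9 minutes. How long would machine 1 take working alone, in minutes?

Let machine 2's rate be r; then machine 1's rate is (2/3)r, so together (2/3 + 1)r = (5/3)r = 1/9.
Thus r = 1/15 per minute.
Machine 2 alone: 15 minutes; machine 1 alone: 45/2 minutes.

45/2 minutes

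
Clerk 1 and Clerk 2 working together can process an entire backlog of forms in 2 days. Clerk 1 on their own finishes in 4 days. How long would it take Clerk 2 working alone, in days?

Combined rate is 1/2 per day.
Known contribution: 1/4 per day.
So Clerk 2's rate is 1/2 − 1/4 = 1/4, meaning 4 days alone.

4 days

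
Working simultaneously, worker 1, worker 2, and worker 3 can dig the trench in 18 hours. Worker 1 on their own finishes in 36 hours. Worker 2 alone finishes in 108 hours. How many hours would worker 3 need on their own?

54 hours

Combined rate is 1/18 per hour.
Known contribution: 1/36 + 1/108 = (3 + 1)/108 = 4/108 = 1/27 per hour.
So worker 3's rate is 1/18 − 1/27 = 1/54, meaning 54 hours alone.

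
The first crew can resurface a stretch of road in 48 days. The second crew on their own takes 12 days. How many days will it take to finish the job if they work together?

Combined rate: 1/48 + 1/12 = (1 + 4)/48 = 5/48 per day.
Time = 1 ÷ (5/48) = 48/5 days.

48/5 days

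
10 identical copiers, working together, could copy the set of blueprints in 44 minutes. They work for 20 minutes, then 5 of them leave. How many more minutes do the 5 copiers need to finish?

One copier does 1/440 of the job per minute.
After 20 minutes with 10 copiers, 5/11 is done (6/11 left).
With 5 copiers the rate is 5/440 = 1/88, so the rest takes 6/11 ÷ 1/88 = 48 minutes.

48 minutes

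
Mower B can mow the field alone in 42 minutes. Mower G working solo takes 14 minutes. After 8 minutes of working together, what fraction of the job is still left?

5/21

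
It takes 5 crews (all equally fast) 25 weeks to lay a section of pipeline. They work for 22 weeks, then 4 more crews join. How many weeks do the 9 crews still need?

One crew does 1/125 of the job per week.
After 22 weeks with 5 crews, 22/25 is done (3/25 left).
With 9 crews the rate is 9/125, so the rest takes 3/25 ÷ 9/125 = 5/3 weeks.

5/3 weeks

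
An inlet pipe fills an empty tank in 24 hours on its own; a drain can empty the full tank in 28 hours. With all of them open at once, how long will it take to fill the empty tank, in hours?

168 hours

Net rate = 1/24 − 1/28 = (7 − 6)/168 = 1/168 per hour.
Filling time = 1 ÷ (1/168) = 168 hours.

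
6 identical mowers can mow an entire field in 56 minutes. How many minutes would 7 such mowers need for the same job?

Total work is 6·56 = 336 mower-minutes.
With 7 mowers: 336/7 = 48 minutes.

48 minutes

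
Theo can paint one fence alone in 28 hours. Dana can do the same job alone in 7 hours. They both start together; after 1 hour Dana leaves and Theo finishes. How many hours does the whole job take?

In the first 1 hour the combined rate is 5/28, so 5/28 of the job is done, leaving 23/28.
After Dana leaves the rate is 1/28 per hour; the remaining 23/28 takes 23 hours.
Total = 1 + 23 = 24 hours.

24 hours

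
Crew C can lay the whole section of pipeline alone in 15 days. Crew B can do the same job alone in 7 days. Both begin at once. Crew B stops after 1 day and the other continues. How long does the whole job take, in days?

90/7 days

In the first 1 day the combined rate is 22/105, so 22/105 of the job is done, leaving 83/105.
After Crew B leaves the rate is 1/15 per day; the remaining 83/105 takes 83/7 days.
Total = 1 + 83/7 = 90/7 days.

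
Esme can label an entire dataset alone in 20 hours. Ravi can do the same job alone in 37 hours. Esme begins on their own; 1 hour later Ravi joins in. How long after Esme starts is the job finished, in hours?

40/3 hours

In the first 1 hour Esme alone does 1/20 of the job, leaving 19/20.
Once everyone is working, combined rate: 1/20 + 1/37 = (37 + 20)/740 = 57/740 per hour.
Remaining 19/20 at 57/740 per hour takes 37/3 hours.
Total from the start = 1 + 37/3 = 40/3 hours.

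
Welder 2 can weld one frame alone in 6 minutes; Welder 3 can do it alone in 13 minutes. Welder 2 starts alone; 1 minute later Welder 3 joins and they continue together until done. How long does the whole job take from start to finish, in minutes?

In 1 minute Welder 2 does 1/6 of the job, leaving 5/6.
Welder 2 and Welder 3 together work at 19/78 per minute, so finishing takes 5/6 ÷ 19/78 = 65/19 minutes.
Total time = 1 + 65/19 = 84/19 minutes.

84/19 minutes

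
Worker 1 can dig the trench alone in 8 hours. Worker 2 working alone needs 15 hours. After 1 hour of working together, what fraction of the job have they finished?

Combined rate: 1/8 + 1/15 = (15 + 8)/120 = 23/120 per hour.
In 1 hour they complete 1·23/120 = 23/120 of the job.

23/120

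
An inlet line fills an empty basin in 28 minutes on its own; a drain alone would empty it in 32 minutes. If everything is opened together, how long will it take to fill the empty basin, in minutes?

224 minutes

Net rate = 1/28 − 1/32 = (8 − 7)/224 = 1/224 per minute.
Filling time = 1 ÷ (1/224) = 224 minutes.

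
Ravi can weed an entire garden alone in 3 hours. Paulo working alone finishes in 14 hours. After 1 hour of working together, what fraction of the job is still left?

25/42

Combined rate: 1/3 + 1/14 = (14 + 3)/42 = 17/42 per hour.
In 1 hour they complete 1·17/42 = 17/42 of the job.
So 25/42 remains.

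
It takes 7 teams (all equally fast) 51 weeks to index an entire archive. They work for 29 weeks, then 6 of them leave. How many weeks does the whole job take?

One team does 1/357 of the job per week.
After 29 weeks with 7 teams, 29/51 is done (22/51 left).
With 1 team the rate is 1/357, so the rest takes 22/51 ÷ 1/357 = 154 weeks.
Total = 29 + 154 = 183 weeks.

183 weeks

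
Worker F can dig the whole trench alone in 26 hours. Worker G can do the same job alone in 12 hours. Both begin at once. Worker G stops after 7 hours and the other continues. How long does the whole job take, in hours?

In the first 7 hours the combined rate is 19/156, so 133/156 of the job is done, leaving 23/156.
After Worker G leaves the rate is 1/26 per hour; the remaining 23/156 takes 23/6 hours.
Total = 7 + 23/6 = 65/6 hours.

65/6 hours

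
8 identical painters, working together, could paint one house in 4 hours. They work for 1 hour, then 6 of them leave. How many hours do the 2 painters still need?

12 hours

One painter does 1/32 of the job per hour.
After 1 hour with 8 painters, 1/4 is done (3/4 left).
With 2 painters the rate is 2/32 = 1/16, so the rest takes 3/4 ÷ 1/16 = 12 hours.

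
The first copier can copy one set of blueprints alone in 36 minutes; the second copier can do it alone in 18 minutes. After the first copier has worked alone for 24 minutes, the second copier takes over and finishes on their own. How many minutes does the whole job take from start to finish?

In 24 minutes the first copier does 24/36 = 2/3 of the job, leaving 1/3.
The second copier works at 1/18 per minute, so finishing takes 1/3 ÷ 1/18 = 6 minutes.
Total time = 24 + 6 = 30 minutes.

30 minutes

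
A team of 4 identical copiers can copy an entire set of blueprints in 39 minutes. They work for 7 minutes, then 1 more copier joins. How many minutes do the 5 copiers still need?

128/5 minutes

One copier does 1/156 of the job per minute.
After 7 minutes with 4 copiers, 7/39 is done (32/39 left).
With 5 copiers the rate is 5/156, so the rest takes 32/39 ÷ 5/156 = 128/5 minutes.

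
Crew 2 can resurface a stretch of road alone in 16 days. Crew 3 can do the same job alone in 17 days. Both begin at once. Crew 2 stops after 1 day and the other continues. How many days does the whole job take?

255/16 days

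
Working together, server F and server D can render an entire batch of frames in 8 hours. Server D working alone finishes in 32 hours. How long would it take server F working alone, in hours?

Combined rate is 1/8 per hour.
Known contribution: 1/32 per hour.
So server F's rate is 1/8 − 1/32 = 3/32, meaning 32/3 hours alone.

32/3 hours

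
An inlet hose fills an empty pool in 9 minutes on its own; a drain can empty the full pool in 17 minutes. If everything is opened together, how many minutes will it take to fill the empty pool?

Net rate = 1/9 − 1/17 = (17 − 9)/153 = 8/153 per minute.
Filling time = 1 ÷ (8/153) = 153/8 minutes.

153/8 minutes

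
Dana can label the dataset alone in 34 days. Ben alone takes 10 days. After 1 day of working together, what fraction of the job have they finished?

Combined rate: 1/34 + 1/10 = (5 + 17)/170 = 22/170 = 11/85 per day.
In 1 day they complete 1·11/85 = 11/85 of the job.

11/85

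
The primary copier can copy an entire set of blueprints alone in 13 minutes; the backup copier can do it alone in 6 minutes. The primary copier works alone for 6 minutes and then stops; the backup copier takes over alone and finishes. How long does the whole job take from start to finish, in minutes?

In 6 minutes the primary copier does 6/13 of the job, leaving 7/13.
The backup copier works at 1/6 per minute, so finishing takes 7/13 ÷ 1/6 = 42/13 minutes.
Total time = 6 + 42/13 = 120/13 minutes.

120/13 minutes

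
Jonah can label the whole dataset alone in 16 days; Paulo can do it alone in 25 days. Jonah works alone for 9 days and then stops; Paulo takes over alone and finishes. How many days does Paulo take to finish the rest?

In 9 days Jonah does 9/16 of the job, leaving 7/16.
Paulo works at 1/25 per day, so finishing takes 7/16 ÷ 1/25 = 175/16 days.

175/16 days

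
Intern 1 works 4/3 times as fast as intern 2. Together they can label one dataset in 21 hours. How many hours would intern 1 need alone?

Let intern 2's rate be r; then intern 1's rate is (4/3)r, so together (4/3 + 1)r = (7/3)r = 1/21.
Thus r = 1/49 per hour.
Intern 2 alone: 49 hours; intern 1 alone: 147/4 hours.

147/4 hours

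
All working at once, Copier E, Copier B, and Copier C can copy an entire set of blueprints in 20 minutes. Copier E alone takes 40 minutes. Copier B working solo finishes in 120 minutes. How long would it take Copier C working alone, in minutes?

Combined rate is 1/20 per minute.
Known contribution: 1/40 + 1/120 = (3 + 1)/120 = 4/120 = 1/30 per minute.
So Copier C's rate is 1/20 − 1/30 = 1/60, meaning 60 minutes alone.

60 minutes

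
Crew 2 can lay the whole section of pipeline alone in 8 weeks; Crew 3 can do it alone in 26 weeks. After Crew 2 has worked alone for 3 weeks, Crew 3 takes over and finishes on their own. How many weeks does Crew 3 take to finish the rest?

65/4 weeks

In 3 weeks Crew 2 does 3/8 of the job, leaving 5/8.
Crew 3 works at 1/26 per week, so finishing takes 5/8 ÷ 1/26 = 65/4 weeks.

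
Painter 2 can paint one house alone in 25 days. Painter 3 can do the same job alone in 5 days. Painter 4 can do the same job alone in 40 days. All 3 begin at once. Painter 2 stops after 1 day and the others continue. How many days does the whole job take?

64/15 days

In the first 1 day the combined rate is 53/200, so 53/200 of the job is done, leaving 147/200.
After painter 2 leaves the rate is 9/40 per day; the remaining 147/200 takes 49/15 days.
Total = 1 + 49/15 = 64/15 days.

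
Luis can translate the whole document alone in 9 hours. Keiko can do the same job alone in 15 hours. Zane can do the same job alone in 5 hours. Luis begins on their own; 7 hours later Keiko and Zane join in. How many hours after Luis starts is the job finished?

129/17 hours

In the first 7 hours Luis alone does 7/9 of the job, leaving 2/9.
Once everyone is working, combined rate: 1/9 + 1/15 + 1/5 = (5 + 3 + 9)/45 = 17/45 per hour.
Remaining 2/9 at 17/45 per hour takes 10/17 hours.
Total from the start = 7 + 10/17 = 129/17 hours.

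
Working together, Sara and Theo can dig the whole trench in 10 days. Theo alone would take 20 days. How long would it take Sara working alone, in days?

Combined rate is 1/10 per day.
Known contribution: 1/20 per day.
So Sara's rate is 1/10 − 1/20 = 1/20, meaning 20 days alone.

20 days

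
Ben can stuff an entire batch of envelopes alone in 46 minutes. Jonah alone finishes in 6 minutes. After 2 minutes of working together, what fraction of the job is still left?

43/69

Combined rate: 1/46 + 1/6 = (3 + 23)/138 = 26/138 = 13/69 per minute.
In 2 minutes they complete 2·13/69 = 26/69 of the job.
So 43/69 remains.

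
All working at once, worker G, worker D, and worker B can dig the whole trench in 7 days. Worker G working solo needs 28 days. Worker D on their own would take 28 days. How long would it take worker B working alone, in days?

14 days

Combined rate is 1/7 per day.
Known contribution: 1/28 + 1/28 = (1 + 1)/28 = 2/28 = 1/14 per day.
So worker B's rate is 1/7 − 1/14 = 1/14, meaning 14 days alone.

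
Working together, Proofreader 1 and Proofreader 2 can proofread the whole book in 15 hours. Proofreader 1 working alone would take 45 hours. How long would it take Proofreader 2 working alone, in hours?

Combined rate is 1/15 per hour.
Known contribution: 1/45 per hour.
So Proofreader 2's rate is 1/15 − 1/45 = 2/45, meaning 45/2 hours alone.

45/2 hours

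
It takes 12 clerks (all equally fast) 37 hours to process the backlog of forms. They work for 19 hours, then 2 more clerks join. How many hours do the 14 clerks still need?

108/7 hours

One clerk does 1/444 of the job per hour.
After 19 hours with 12 clerks, 19/37 is done (18/37 left).
With 14 clerks the rate is 14/444 = 7/222, so the rest takes 18/37 ÷ 7/222 = 108/7 hours.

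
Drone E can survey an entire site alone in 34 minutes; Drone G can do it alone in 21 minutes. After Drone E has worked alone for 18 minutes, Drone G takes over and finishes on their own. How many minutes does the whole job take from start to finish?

In 18 minutes Drone E does 18/34 = 9/17 of the job, leaving 8/17.
Drone G works at 1/21 per minute, so finishing takes 8/17 ÷ 1/21 = 168/17 minutes.
Total time = 18 + 168/17 = 474/17 minutes.

474/17 minutes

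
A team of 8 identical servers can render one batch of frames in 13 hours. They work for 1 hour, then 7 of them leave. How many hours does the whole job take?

97 hours

One server does 1/104 of the job per hour.
After 1 hour with 8 servers, 1/13 is done (12/13 left).
With 1 server the rate is 1/104, so the rest takes 12/13 ÷ 1/104 = 96 hours.
Total = 1 + 96 = 97 hours.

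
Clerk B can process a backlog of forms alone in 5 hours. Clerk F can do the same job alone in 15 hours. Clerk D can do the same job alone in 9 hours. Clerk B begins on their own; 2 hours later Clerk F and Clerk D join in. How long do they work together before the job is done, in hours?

27/17 hours

In the first 2 hours Clerk B alone does 2/5 of the job, leaving 3/5.
Once everyone is working, combined rate: 1/5 + 1/15 + 1/9 = (9 + 3 + 5)/45 = 17/45 per hour.
Remaining 3/5 at 17/45 per hour takes 27/17 hours.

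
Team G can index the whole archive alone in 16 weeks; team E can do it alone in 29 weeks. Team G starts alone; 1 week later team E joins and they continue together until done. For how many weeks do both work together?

29/3 weeks

In 1 week team G does 1/16 of the job, leaving 15/16.
Team G and team E together work at 45/464 per week, so finishing takes 15/16 ÷ 45/464 = 29/3 weeks.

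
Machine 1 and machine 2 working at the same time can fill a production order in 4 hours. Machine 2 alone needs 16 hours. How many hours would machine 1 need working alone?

16/3 hours

Combined rate is 1/4 per hour.
Known contribution: 1/16 per hour.
So machine 1's rate is 1/4 − 1/16 = 3/16, meaning 16/3 hours alone.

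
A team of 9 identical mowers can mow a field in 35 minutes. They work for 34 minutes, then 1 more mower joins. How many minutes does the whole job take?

One mower does 1/315 of the job per minute.
After 34 minutes with 9 mowers, 34/35 is done (1/35 left).
With 10 mowers the rate is 10/315 = 2/63, so the rest takes 1/35 ÷ 2/63 = 9/10 minutes.
Total = 34 + 9/10 = 349/10 minutes.

349/10 minutes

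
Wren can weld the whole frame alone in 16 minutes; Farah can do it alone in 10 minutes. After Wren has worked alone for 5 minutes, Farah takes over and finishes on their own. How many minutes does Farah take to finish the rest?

55/8 minutes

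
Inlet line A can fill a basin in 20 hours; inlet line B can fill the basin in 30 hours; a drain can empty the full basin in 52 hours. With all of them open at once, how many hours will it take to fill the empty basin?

78/5 hours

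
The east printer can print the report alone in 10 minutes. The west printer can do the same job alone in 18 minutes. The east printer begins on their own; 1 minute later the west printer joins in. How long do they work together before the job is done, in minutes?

81/14 minutes

In the first 1 minute the east printer alone does 1/10 of the job, leaving 9/10.
Once everyone is working, combined rate: 1/10 + 1/18 = (9 + 5)/90 = 14/90 = 7/45 per minute.
Remaining 9/10 at 7/45 per minute takes 81/14 minutes.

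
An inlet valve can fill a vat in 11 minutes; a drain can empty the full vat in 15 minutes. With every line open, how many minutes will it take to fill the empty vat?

Net rate = 1/11 − 1/15 = (15 − 11)/165 = 4/165 per minute.
Filling time = 1 ÷ (4/165) = 165/4 minutes.

165/4 minutes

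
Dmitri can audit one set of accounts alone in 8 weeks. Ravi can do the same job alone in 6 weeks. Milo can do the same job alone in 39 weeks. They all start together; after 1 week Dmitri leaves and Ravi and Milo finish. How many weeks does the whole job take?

In the first 1 week the combined rate is 33/104, so 33/104 of the job is done, leaving 71/104.
After Dmitri leaves the rate is 5/26 per week; the remaining 71/104 takes 71/20 weeks.
Total = 1 + 71/20 = 91/20 weeks.

91/20 weeks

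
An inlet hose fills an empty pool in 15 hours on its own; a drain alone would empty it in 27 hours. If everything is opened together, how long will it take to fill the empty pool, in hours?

135/4 hours

Net rate = 1/15 − 1/27 = (9 − 5)/135 = 4/135 per hour.
Filling time = 1 ÷ (4/135) = 135/4 hours.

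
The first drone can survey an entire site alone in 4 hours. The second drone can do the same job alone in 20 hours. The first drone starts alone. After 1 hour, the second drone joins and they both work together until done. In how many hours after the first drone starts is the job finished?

In the first 1 hour the first drone alone does 1/4 of the job, leaving 3/4.
Once everyone is working, combined rate: 1/4 + 1/20 = (5 + 1)/20 = 6/20 = 3/10 per hour.
Remaining 3/4 at 3/10 per hour takes 5/2 hours.
Total from the start = 1 + 5/2 = 7/2 hours.

7/2 hours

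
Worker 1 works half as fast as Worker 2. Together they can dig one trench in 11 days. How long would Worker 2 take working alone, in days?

33/2 days

Let Worker 2's rate be r; then Worker 1's rate is (1/2)r, so together (1/2 + 1)r = (3/2)r = 1/11.
Thus r = 2/33 per day.
Worker 2 alone: 33/2 days; Worker 1 alone: 33 days.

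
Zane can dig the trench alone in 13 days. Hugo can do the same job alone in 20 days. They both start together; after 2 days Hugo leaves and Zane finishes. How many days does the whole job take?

In the first 2 days the combined rate is 33/260, so 33/130 of the job is done, leaving 97/130.
After Hugo leaves the rate is 1/13 per day; the remaining 97/130 takes 97/10 days.
Total = 2 + 97/10 = 117/10 days.

117/10 days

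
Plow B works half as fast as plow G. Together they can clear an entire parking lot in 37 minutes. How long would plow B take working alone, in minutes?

111 minutes

Let plow G's rate be r; then plow B's rate is (1/2)r, so together (1/2 + 1)r = (3/2)r = 1/37.
Thus r = 2/111 per minute.
Plow G alone: 111/2 minutes; plow B alone: 111 minutes.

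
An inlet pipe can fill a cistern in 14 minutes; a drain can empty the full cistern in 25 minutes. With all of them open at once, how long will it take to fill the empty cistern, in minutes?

350/11 minutes

Net rate = 1/14 − 1/25 = (25 − 14)/350 = 11/350 per minute.
Filling time = 1 ÷ (11/350) = 350/11 minutes.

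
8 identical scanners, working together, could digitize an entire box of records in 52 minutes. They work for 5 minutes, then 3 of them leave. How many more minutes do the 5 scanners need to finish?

376/5 minutes

One scanner does 1/416 of the job per minute.
After 5 minutes with 8 scanners, 5/52 is done (47/52 left).
With 5 scanners the rate is 5/416, so the rest takes 47/52 ÷ 5/416 = 376/5 minutes.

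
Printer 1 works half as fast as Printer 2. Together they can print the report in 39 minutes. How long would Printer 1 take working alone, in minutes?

117 minutes

Let Printer 2's rate be r; then Printer 1's rate is (1/2)r, so together (1/2 + 1)r = (3/2)r = 1/39.
Thus r = 2/117 per minute.
Printer 2 alone: 117/2 minutes; Printer 1 alone: 117 minutes.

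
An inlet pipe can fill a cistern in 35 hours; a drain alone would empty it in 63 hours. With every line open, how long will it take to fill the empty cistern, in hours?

Net rate = 1/35 − 1/63 = (9 − 5)/315 = 4/315 per hour.
Filling time = 1 ÷ (4/315) = 315/4 hours.

315/4 hours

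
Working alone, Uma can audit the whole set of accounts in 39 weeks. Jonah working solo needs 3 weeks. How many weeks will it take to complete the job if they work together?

39/14 weeks

Combined rate: 1/39 + 1/3 = (1 + 13)/39 = 14/39 per week.
Time = 1 ÷ (14/39) = 39/14 weeks.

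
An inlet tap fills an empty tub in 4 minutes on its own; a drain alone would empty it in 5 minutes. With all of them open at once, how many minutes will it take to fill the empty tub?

Net rate = 1/4 − 1/5 = (5 − 4)/20 = 1/20 per minute.
Filling time = 1 ÷ (1/20) = 20 minutes.

20 minutes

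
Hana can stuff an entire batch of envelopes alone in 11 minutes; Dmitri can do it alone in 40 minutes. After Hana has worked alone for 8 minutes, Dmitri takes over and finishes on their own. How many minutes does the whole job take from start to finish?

In 8 minutes Hana does 8/11 of the job, leaving 3/11.
Dmitri works at 1/40 per minute, so finishing takes 3/11 ÷ 1/40 = 120/11 minutes.
Total time = 8 + 120/11 = 208/11 minutes.

208/11 minutes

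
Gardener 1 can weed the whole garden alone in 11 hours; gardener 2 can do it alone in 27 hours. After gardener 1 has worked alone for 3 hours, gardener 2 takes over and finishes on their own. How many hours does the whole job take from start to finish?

249/11 hours

In 3 hours gardener 1 does 3/11 of the job, leaving 8/11.
Gardener 2 works at 1/27 per hour, so finishing takes 8/11 ÷ 1/27 = 216/11 hours.
Total time = 3 + 216/11 = 249/11 hours.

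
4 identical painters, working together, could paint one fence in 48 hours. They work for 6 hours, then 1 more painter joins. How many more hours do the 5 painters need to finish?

168/5 hours

One painter does 1/192 of the job per hour.
After 6 hours with 4 painters, 1/8 is done (7/8 left).
With 5 painters the rate is 5/192, so the rest takes 7/8 ÷ 5/192 = 168/5 hours.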